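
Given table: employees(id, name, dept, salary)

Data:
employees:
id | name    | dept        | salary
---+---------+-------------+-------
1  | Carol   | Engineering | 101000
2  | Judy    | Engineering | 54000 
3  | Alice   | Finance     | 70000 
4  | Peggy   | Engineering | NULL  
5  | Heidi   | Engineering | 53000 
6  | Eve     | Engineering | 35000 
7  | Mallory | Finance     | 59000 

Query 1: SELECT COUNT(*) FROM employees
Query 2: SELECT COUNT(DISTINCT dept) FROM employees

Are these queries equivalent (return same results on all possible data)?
No, not equivalent

Query 1 returns: [(7,)]
Query 2 returns: [(2,)]

Reason: COUNT(*) counts rows, COUNT(DISTINCT dept) counts unique depts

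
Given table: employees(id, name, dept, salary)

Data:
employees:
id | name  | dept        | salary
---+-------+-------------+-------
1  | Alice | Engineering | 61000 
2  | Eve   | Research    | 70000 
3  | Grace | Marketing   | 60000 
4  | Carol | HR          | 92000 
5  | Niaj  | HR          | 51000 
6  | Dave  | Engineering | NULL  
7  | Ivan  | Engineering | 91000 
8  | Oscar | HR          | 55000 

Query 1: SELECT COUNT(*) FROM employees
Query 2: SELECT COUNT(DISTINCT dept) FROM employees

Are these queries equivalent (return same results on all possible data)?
No, not equivalent

Query 1 returns: [(8,)]
Query 2 returns: [(4,)]

Reason: COUNT(*) counts rows, COUNT(DISTINCT dept) counts unique depts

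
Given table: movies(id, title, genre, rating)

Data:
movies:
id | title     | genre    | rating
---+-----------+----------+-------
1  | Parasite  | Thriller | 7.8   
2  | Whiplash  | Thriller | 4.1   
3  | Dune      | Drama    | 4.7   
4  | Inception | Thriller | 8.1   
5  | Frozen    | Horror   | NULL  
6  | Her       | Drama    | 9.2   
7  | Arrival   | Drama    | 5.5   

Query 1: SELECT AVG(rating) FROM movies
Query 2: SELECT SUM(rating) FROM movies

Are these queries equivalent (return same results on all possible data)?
No, not equivalent

Query 1 returns: [(6.566666666666666,)]
Query 2 returns: [(39.4,)]

Reason: AVG vs SUM give different aggregate values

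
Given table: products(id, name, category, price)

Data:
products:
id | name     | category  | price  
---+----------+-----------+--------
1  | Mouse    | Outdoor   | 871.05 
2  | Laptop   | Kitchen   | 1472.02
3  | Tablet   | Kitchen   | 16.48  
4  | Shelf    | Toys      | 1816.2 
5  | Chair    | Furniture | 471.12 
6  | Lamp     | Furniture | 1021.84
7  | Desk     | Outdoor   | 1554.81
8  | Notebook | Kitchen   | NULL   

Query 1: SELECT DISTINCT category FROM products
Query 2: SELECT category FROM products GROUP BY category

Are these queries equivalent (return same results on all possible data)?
Yes, equivalent

Both queries return: [('Furniture',), ('Kitchen',), ('Outdoor',), ('Toys',)]

Reason: Both get unique categorys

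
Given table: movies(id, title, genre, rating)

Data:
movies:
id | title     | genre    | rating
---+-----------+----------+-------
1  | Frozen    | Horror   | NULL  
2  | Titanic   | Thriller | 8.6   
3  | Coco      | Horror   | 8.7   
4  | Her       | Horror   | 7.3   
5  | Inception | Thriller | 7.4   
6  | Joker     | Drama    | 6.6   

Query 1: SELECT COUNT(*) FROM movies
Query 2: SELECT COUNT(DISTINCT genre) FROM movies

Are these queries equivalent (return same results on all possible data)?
No, not equivalent

Query 1 returns: [(6,)]
Query 2 returns: [(3,)]

Reason: COUNT(*) counts rows, COUNT(DISTINCT genre) counts unique genres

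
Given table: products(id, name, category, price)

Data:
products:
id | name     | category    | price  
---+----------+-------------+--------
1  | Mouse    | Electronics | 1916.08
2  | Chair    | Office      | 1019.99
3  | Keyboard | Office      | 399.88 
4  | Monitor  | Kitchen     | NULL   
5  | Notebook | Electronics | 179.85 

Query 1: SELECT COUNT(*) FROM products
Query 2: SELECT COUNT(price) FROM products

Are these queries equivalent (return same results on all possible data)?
No, not equivalent

Query 1 returns: [(5,)]
Query 2 returns: [(4,)]

Reason: COUNT(*) includes NULLs, COUNT(column) excludes them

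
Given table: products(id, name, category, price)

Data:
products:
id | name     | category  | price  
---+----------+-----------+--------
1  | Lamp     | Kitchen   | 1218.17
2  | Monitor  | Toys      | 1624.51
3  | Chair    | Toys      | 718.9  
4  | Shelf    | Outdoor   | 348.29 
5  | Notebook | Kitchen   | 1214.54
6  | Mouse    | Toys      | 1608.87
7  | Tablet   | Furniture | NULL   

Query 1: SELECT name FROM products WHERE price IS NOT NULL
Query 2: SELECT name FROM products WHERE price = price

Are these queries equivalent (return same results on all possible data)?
Yes, equivalent

Both queries return: [('Chair',), ('Lamp',), ('Monitor',), ('Mouse',), ('Notebook',), ('Shelf',)]

Reason: IS NOT NULL vs self-equality (both exclude NULLs)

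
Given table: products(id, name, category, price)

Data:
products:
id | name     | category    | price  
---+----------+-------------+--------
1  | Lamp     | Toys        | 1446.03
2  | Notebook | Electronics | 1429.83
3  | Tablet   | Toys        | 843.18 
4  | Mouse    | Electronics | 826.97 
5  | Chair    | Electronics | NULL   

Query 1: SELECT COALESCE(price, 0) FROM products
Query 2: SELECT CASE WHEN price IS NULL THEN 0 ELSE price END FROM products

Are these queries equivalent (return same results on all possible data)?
Yes, equivalent

Both queries return: [(0,), (826.97,), (843.18,), (1429.83,), (1446.03,)]

Reason: COALESCE vs CASE for NULL handling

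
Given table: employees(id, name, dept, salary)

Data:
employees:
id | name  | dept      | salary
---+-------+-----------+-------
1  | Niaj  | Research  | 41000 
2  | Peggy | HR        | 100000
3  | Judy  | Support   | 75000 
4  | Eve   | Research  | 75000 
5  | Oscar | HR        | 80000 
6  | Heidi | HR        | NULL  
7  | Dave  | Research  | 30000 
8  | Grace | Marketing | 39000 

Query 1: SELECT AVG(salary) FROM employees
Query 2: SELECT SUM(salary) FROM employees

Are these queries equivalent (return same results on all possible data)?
No, not equivalent

Query 1 returns: [(62857.142857142855,)]
Query 2 returns: [(440000,)]

Reason: AVG vs SUM give different aggregate values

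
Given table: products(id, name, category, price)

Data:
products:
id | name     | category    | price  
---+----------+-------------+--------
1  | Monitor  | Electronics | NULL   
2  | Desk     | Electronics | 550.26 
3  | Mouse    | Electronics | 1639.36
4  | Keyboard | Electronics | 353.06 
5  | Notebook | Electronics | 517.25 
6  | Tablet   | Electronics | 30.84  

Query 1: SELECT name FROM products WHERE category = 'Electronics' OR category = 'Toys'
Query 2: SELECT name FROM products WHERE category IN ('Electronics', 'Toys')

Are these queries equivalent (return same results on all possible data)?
Yes, equivalent

Both queries return: [('Desk',), ('Keyboard',), ('Monitor',), ('Mouse',), ('Notebook',), ('Tablet',)]

Reason: OR vs IN are equivalent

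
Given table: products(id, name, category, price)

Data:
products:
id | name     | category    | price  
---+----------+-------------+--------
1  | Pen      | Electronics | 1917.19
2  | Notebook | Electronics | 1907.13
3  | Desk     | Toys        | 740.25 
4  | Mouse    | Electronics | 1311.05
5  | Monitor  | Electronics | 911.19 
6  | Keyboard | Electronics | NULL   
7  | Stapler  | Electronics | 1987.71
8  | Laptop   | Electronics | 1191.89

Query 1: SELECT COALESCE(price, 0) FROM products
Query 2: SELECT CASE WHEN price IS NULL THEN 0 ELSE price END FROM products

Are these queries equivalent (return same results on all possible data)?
Yes, equivalent

Both queries return: [(0,), (740.25,), (911.19,), (1191.89,), (1311.05,), (1907.13,), (1917.19,), (1987.71,)]

Reason: COALESCE vs CASE for NULL handling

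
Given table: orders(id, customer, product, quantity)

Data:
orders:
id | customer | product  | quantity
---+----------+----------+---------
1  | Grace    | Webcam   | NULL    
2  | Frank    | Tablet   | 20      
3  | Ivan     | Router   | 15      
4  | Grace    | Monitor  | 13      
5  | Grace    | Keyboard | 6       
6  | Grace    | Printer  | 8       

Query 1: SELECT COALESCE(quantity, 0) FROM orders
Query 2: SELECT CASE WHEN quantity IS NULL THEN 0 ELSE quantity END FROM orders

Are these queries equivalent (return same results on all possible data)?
Yes, equivalent

Both queries return: [(0,), (6,), (8,), (13,), (15,), (20,)]

Reason: COALESCE vs CASE for NULL handling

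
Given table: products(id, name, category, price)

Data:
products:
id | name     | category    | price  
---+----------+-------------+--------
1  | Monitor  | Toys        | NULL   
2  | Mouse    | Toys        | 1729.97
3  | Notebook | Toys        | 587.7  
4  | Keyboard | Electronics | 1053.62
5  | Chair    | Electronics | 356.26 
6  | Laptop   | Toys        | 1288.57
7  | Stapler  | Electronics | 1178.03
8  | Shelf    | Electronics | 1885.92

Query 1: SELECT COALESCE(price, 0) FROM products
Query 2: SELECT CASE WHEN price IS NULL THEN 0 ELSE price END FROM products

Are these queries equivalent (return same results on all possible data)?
Yes, equivalent

Both queries return: [(0,), (356.26,), (587.7,), (1053.62,), (1178.03,), (1288.57,), (1729.97,), (1885.92,)]

Reason: COALESCE vs CASE for NULL handling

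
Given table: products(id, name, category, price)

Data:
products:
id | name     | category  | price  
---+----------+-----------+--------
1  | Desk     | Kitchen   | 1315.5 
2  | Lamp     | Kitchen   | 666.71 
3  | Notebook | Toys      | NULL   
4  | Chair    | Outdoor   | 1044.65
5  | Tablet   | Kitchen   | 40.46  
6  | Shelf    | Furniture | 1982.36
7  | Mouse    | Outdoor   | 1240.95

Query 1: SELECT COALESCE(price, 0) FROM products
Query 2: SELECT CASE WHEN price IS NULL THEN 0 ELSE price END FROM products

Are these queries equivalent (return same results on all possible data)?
Yes, equivalent

Both queries return: [(0,), (40.46,), (666.71,), (1044.65,), (1240.95,), (1315.5,), (1982.36,)]

Reason: COALESCE vs CASE for NULL handling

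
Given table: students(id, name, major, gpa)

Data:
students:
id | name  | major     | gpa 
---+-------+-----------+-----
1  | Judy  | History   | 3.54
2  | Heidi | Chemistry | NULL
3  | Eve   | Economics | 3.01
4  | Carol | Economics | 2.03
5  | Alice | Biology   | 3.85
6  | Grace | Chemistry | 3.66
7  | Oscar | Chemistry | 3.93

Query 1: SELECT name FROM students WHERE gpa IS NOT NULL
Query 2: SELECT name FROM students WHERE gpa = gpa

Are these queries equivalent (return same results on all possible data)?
Yes, equivalent

Both queries return: [('Alice',), ('Carol',), ('Eve',), ('Grace',), ('Judy',), ('Oscar',)]

Reason: IS NOT NULL vs self-equality (both exclude NULLs)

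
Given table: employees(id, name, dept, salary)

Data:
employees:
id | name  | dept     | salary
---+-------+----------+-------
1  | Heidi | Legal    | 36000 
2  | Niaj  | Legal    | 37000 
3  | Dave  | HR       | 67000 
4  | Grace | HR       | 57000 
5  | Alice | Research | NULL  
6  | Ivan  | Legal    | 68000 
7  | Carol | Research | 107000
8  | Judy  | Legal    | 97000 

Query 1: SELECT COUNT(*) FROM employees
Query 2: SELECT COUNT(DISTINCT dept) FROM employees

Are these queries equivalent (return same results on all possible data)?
No, not equivalent

Query 1 returns: [(8,)]
Query 2 returns: [(3,)]

Reason: COUNT(*) counts rows, COUNT(DISTINCT dept) counts unique depts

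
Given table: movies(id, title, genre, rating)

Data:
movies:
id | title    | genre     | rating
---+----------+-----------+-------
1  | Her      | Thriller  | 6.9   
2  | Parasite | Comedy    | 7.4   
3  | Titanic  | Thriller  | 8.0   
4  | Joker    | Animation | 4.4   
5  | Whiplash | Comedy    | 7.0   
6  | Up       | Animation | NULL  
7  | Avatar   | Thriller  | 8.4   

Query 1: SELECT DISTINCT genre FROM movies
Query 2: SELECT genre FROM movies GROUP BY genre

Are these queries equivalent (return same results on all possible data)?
Yes, equivalent

Both queries return: [('Animation',), ('Comedy',), ('Thriller',)]

Reason: Both get unique genres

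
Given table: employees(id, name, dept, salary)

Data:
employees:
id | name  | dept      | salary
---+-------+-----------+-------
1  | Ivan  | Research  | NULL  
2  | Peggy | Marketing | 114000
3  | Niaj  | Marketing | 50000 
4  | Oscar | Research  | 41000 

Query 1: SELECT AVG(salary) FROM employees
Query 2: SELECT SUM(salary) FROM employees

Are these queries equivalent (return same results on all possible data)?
No, not equivalent

Query 1 returns: [(68333.33333333333,)]
Query 2 returns: [(205000,)]

Reason: AVG vs SUM give different aggregate values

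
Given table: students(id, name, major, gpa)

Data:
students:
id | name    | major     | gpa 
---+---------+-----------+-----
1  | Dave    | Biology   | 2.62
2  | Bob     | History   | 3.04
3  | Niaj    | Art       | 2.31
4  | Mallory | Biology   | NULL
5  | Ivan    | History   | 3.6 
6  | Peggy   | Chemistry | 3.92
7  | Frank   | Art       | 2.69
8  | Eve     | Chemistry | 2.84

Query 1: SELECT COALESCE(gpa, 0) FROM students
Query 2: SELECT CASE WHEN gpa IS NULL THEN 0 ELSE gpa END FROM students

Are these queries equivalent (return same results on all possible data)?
Yes, equivalent

Both queries return: [(0,), (2.31,), (2.62,), (2.69,), (2.84,), (3.04,), (3.6,), (3.92,)]

Reason: COALESCE vs CASE for NULL handling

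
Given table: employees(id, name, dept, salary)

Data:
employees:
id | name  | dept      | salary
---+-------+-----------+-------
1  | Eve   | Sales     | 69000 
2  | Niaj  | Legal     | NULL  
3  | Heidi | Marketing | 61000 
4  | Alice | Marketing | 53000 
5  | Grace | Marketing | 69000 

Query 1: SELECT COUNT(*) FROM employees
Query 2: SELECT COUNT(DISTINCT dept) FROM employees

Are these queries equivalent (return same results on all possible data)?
No, not equivalent

Query 1 returns: [(5,)]
Query 2 returns: [(3,)]

Reason: COUNT(*) counts rows, COUNT(DISTINCT dept) counts unique depts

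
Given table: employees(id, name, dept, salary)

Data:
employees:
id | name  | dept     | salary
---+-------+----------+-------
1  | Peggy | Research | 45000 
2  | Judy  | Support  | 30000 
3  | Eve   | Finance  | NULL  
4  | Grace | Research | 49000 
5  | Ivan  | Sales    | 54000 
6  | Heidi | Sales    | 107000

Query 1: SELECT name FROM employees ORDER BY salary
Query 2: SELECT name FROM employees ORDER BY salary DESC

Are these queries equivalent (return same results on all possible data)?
No, not equivalent

Query 1 returns: [('Eve',), ('Judy',), ('Peggy',), ('Grace',), ('Ivan',), ('Heidi',)]
Query 2 returns: [('Heidi',), ('Ivan',), ('Grace',), ('Peggy',), ('Judy',), ('Eve',)]

Reason: ASC vs DESC gives opposite ordering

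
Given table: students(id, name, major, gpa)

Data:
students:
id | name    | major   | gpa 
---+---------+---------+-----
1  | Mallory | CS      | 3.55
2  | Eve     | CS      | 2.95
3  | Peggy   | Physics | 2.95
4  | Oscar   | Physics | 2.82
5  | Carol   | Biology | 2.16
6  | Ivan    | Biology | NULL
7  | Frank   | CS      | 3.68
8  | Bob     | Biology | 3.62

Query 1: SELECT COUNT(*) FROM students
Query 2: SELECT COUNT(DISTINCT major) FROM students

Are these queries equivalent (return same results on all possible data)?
No, not equivalent

Query 1 returns: [(8,)]
Query 2 returns: [(3,)]

Reason: COUNT(*) counts rows, COUNT(DISTINCT major) counts unique majors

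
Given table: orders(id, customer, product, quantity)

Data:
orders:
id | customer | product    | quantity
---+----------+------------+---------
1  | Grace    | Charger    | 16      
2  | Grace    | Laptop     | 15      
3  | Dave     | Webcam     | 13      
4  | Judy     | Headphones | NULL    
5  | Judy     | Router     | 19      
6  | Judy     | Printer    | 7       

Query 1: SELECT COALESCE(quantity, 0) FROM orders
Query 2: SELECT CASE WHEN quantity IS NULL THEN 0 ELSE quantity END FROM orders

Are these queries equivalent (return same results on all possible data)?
Yes, equivalent

Both queries return: [(0,), (7,), (13,), (15,), (16,), (19,)]

Reason: COALESCE vs CASE for NULL handling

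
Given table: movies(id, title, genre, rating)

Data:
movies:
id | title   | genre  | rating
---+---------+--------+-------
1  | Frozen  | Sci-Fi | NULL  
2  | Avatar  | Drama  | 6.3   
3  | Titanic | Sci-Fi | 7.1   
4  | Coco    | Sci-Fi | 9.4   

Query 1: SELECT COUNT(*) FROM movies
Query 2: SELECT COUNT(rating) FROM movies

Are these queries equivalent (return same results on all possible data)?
No, not equivalent

Query 1 returns: [(4,)]
Query 2 returns: [(3,)]

Reason: COUNT(*) includes NULLs, COUNT(column) excludes them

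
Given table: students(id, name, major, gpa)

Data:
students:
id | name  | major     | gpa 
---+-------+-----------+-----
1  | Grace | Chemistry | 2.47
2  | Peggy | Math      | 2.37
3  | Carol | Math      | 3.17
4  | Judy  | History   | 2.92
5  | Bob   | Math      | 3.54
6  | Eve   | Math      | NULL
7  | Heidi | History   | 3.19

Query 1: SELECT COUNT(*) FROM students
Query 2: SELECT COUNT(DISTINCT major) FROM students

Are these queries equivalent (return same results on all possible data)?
No, not equivalent

Query 1 returns: [(7,)]
Query 2 returns: [(3,)]

Reason: COUNT(*) counts rows, COUNT(DISTINCT major) counts unique majors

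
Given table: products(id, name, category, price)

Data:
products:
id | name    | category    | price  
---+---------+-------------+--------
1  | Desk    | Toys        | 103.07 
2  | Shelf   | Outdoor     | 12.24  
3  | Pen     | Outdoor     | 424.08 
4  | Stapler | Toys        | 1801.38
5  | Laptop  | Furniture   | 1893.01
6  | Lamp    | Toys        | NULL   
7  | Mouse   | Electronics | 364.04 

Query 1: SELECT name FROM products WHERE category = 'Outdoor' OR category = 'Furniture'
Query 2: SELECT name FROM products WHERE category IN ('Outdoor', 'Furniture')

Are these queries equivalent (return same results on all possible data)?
Yes, equivalent

Both queries return: [('Laptop',), ('Pen',), ('Shelf',)]

Reason: OR vs IN are equivalent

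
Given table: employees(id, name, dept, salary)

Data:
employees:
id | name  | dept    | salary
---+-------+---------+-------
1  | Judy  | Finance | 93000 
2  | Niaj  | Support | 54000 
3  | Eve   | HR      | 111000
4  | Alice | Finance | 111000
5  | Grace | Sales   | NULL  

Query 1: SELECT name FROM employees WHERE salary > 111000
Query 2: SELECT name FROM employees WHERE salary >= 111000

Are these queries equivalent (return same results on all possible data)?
No, not equivalent

Query 1 returns: []
Query 2 returns: [('Eve',), ('Alice',)]

Reason: > vs >= gives different results when salary = 111000 exists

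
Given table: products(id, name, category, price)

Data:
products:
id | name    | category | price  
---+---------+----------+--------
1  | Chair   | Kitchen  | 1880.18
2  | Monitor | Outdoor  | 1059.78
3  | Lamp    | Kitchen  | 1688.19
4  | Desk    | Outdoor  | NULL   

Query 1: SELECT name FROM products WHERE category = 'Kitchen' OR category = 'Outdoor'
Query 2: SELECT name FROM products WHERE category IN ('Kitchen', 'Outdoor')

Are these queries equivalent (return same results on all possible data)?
Yes, equivalent

Both queries return: [('Chair',), ('Desk',), ('Lamp',), ('Monitor',)]

Reason: OR vs IN are equivalent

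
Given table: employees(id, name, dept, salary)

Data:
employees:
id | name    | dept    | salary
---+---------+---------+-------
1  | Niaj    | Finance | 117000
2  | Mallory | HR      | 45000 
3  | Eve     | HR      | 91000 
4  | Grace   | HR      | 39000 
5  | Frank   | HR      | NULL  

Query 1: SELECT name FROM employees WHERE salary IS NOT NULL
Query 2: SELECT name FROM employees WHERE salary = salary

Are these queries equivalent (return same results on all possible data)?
Yes, equivalent

Both queries return: [('Eve',), ('Grace',), ('Mallory',), ('Niaj',)]

Reason: IS NOT NULL vs self-equality (both exclude NULLs)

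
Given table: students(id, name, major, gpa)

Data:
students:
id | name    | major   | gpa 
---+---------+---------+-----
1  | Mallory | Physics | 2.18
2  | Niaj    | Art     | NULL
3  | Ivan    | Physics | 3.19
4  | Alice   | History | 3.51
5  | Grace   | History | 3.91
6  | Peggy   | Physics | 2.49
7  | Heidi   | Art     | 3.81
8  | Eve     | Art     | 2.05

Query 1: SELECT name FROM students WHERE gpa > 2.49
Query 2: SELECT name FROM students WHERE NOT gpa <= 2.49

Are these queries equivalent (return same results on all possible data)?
Yes, equivalent

Both queries return: [('Alice',), ('Grace',), ('Heidi',), ('Ivan',)]

Reason: Both filter gpa > 2.49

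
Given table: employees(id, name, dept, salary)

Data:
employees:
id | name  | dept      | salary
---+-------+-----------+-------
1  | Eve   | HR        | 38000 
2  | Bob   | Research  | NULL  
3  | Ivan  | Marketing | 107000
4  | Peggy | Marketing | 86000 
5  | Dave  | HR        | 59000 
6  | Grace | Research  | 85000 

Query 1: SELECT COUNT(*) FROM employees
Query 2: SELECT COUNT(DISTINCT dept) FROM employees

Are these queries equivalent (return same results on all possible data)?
No, not equivalent

Query 1 returns: [(6,)]
Query 2 returns: [(3,)]

Reason: COUNT(*) counts rows, COUNT(DISTINCT dept) counts unique depts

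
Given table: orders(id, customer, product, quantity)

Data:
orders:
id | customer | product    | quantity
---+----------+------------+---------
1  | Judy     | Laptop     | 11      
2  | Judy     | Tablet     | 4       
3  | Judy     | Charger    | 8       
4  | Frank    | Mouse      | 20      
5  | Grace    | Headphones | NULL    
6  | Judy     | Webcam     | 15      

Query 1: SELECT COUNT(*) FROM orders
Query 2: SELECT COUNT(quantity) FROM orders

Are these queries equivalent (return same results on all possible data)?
No, not equivalent

Query 1 returns: [(6,)]
Query 2 returns: [(5,)]

Reason: COUNT(*) includes NULLs, COUNT(column) excludes them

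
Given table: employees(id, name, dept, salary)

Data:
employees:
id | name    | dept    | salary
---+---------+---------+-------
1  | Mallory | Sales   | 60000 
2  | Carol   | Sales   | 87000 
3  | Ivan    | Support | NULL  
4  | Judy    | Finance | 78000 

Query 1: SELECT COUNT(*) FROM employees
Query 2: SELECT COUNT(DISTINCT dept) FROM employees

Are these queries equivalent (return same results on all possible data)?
No, not equivalent

Query 1 returns: [(4,)]
Query 2 returns: [(3,)]

Reason: COUNT(*) counts rows, COUNT(DISTINCT dept) counts unique depts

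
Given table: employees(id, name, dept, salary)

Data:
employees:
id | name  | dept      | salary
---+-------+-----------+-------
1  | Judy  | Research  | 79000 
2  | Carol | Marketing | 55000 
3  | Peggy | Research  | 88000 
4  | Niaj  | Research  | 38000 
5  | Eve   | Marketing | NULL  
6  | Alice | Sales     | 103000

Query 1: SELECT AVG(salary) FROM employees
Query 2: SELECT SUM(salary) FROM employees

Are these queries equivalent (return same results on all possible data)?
No, not equivalent

Query 1 returns: [(72600.0,)]
Query 2 returns: [(363000,)]

Reason: AVG vs SUM give different aggregate values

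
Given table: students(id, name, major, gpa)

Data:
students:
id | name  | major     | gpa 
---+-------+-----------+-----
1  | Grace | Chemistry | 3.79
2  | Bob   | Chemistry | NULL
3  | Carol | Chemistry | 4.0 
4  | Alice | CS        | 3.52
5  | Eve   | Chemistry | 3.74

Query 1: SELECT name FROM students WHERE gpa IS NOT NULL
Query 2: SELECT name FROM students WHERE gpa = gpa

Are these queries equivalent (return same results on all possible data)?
Yes, equivalent

Both queries return: [('Alice',), ('Carol',), ('Eve',), ('Grace',)]

Reason: IS NOT NULL vs self-equality (both exclude NULLs)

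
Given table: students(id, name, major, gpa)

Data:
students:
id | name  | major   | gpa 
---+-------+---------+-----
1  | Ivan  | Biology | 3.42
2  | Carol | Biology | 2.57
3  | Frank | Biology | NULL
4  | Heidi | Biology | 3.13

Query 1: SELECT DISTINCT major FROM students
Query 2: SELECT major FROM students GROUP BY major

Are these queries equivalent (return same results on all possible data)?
Yes, equivalent

Both queries return: [('Biology',)]

Reason: Both get unique majors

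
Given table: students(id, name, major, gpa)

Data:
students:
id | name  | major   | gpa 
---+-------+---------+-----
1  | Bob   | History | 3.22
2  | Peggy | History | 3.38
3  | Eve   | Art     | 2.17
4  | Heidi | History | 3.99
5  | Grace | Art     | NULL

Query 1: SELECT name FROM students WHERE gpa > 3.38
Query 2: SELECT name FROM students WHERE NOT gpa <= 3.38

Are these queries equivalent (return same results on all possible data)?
Yes, equivalent

Both queries return: [('Heidi',)]

Reason: Both filter gpa > 3.38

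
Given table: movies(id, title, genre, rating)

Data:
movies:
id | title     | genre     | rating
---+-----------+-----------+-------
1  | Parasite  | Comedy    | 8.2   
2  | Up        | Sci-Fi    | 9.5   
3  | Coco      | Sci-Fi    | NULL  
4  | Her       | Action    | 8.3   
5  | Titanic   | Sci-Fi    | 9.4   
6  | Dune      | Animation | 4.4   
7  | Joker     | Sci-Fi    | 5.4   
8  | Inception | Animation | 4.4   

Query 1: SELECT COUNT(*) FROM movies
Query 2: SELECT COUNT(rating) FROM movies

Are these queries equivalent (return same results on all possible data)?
No, not equivalent

Query 1 returns: [(8,)]
Query 2 returns: [(7,)]

Reason: COUNT(*) includes NULLs, COUNT(column) excludes them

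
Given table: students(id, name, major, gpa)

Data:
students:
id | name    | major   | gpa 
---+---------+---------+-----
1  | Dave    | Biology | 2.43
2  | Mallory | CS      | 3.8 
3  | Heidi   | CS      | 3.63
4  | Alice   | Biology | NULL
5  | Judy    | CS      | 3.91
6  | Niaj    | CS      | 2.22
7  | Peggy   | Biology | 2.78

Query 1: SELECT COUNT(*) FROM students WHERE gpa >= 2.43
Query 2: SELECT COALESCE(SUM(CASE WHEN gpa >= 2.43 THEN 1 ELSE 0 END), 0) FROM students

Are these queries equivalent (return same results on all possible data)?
Yes, equivalent

Both queries return: [(5,)]

Reason: COUNT with WHERE vs conditional SUM (COALESCE handles empty-table NULL)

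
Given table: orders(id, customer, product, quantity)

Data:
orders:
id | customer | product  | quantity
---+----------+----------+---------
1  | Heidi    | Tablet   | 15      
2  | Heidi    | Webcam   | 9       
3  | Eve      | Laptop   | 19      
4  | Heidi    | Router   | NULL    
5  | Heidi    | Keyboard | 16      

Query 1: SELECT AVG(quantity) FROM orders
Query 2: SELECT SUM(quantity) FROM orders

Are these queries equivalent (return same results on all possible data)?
No, not equivalent

Query 1 returns: [(14.75,)]
Query 2 returns: [(59,)]

Reason: AVG vs SUM give different aggregate values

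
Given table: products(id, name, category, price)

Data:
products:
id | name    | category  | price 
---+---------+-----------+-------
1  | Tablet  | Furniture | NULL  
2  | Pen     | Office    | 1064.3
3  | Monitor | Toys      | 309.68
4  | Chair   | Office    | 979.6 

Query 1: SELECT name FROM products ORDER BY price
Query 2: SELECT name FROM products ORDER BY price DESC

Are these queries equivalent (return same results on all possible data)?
No, not equivalent

Query 1 returns: [('Tablet',), ('Monitor',), ('Chair',), ('Pen',)]
Query 2 returns: [('Pen',), ('Chair',), ('Monitor',), ('Tablet',)]

Reason: ASC vs DESC gives opposite ordering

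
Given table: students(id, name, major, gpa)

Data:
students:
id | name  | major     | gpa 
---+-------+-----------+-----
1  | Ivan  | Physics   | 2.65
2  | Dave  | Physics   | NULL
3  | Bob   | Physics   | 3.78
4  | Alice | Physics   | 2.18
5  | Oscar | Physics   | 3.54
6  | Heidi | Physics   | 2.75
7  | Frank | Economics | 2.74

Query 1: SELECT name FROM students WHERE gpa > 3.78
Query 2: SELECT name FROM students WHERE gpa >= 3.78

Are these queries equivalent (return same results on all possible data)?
No, not equivalent

Query 1 returns: []
Query 2 returns: [('Bob',)]

Reason: > vs >= gives different results when gpa = 3.78 exists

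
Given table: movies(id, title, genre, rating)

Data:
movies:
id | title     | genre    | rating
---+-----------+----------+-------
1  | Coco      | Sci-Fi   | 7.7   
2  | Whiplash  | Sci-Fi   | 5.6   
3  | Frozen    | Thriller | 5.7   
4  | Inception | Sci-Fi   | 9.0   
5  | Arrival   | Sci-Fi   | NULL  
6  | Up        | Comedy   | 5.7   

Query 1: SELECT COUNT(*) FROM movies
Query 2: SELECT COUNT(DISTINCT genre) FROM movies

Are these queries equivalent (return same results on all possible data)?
No, not equivalent

Query 1 returns: [(6,)]
Query 2 returns: [(3,)]

Reason: COUNT(*) counts rows, COUNT(DISTINCT genre) counts unique genres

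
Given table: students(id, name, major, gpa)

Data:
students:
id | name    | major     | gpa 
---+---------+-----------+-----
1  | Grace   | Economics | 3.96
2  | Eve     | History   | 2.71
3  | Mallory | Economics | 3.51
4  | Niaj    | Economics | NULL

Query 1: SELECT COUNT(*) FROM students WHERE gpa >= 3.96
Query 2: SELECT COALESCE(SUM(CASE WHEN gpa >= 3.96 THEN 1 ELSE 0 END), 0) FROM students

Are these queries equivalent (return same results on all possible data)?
Yes, equivalent

Both queries return: [(1,)]

Reason: COUNT with WHERE vs conditional SUM (COALESCE handles empty-table NULL)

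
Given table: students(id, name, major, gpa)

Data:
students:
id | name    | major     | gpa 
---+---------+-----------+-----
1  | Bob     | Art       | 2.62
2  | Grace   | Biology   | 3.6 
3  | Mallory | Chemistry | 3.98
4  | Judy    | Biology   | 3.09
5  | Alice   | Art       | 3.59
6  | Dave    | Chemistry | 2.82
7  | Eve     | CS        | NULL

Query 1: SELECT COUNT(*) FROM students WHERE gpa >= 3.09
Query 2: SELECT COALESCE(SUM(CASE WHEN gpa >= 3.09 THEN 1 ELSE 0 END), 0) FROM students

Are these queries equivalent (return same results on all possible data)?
Yes, equivalent

Both queries return: [(4,)]

Reason: COUNT with WHERE vs conditional SUM (COALESCE handles empty-table NULL)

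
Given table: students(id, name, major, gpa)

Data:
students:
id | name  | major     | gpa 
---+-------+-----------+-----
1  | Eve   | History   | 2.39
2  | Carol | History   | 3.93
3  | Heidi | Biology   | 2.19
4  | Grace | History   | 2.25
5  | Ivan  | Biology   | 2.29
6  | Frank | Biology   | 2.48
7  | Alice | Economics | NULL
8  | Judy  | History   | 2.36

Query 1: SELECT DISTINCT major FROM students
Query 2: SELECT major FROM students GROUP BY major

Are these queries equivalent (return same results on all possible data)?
Yes, equivalent

Both queries return: [('Biology',), ('Economics',), ('History',)]

Reason: Both get unique majors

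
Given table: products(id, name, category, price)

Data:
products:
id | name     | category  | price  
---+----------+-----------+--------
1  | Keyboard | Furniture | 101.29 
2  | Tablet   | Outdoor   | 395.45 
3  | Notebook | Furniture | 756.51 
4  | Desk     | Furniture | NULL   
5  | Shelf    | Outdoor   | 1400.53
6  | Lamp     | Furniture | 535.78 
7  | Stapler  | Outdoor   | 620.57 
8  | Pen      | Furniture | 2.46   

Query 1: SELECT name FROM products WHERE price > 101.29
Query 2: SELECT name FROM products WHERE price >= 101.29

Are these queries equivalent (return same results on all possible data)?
No, not equivalent

Query 1 returns: [('Tablet',), ('Notebook',), ('Shelf',), ('Lamp',), ('Stapler',)]
Query 2 returns: [('Keyboard',), ('Tablet',), ('Notebook',), ('Shelf',), ('Lamp',), ('Stapler',)]

Reason: > vs >= gives different results when price = 101.29 exists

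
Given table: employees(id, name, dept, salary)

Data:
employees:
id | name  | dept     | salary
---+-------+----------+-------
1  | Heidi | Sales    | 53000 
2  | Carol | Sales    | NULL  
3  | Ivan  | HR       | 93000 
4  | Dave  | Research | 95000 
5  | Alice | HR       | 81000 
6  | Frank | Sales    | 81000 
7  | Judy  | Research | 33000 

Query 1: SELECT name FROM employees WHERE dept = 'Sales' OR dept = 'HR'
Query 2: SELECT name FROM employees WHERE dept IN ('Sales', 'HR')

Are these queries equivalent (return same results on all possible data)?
Yes, equivalent

Both queries return: [('Alice',), ('Carol',), ('Frank',), ('Heidi',), ('Ivan',)]

Reason: OR vs IN are equivalent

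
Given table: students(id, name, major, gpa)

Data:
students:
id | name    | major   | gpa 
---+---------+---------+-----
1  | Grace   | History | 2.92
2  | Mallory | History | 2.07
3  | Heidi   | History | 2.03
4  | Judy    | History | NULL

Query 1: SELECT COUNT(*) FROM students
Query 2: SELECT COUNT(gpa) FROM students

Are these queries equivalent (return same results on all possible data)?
No, not equivalent

Query 1 returns: [(4,)]
Query 2 returns: [(3,)]

Reason: COUNT(*) includes NULLs, COUNT(column) excludes them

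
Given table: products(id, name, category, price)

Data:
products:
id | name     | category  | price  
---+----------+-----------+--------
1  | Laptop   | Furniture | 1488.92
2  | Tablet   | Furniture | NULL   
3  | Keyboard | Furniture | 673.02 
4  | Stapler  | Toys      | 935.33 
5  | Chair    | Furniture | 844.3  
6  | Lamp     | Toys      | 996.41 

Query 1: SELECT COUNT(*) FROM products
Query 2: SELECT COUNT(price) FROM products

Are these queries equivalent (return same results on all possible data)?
No, not equivalent

Query 1 returns: [(6,)]
Query 2 returns: [(5,)]

Reason: COUNT(*) includes NULLs, COUNT(column) excludes them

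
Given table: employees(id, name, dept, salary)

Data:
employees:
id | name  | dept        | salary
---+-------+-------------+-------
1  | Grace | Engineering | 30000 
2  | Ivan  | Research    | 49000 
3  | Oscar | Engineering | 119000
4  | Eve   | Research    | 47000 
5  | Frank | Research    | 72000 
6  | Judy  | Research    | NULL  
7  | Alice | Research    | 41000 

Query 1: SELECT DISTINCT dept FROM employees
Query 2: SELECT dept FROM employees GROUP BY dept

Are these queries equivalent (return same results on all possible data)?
Yes, equivalent

Both queries return: [('Engineering',), ('Research',)]

Reason: Both get unique depts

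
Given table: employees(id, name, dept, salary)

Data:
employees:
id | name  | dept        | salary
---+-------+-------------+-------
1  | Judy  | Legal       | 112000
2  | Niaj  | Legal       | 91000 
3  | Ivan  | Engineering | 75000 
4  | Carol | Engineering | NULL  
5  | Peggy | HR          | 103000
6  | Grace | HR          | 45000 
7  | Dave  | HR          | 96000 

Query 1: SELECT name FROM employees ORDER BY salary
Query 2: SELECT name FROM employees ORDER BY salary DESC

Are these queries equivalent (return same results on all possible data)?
No, not equivalent

Query 1 returns: [('Carol',), ('Grace',), ('Ivan',), ('Niaj',), ('Dave',), ('Peggy',), ('Judy',)]
Query 2 returns: [('Judy',), ('Peggy',), ('Dave',), ('Niaj',), ('Ivan',), ('Grace',), ('Carol',)]

Reason: ASC vs DESC gives opposite ordering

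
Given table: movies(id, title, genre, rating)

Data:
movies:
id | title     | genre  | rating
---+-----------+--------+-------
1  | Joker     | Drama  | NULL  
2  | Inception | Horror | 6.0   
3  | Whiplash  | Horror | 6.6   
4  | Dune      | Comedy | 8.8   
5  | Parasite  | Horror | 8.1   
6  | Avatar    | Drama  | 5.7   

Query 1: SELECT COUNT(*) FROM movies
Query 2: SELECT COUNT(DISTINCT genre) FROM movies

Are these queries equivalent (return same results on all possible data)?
No, not equivalent

Query 1 returns: [(6,)]
Query 2 returns: [(3,)]

Reason: COUNT(*) counts rows, COUNT(DISTINCT genre) counts unique genres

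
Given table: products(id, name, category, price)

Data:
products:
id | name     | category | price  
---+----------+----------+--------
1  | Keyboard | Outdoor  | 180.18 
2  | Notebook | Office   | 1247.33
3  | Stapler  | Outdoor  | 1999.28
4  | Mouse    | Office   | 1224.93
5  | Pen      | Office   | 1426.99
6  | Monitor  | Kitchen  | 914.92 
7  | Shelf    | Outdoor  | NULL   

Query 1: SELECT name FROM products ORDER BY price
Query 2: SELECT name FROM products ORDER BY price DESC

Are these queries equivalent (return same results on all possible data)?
No, not equivalent

Query 1 returns: [('Shelf',), ('Keyboard',), ('Monitor',), ('Mouse',), ('Notebook',), ('Pen',), ('Stapler',)]
Query 2 returns: [('Stapler',), ('Pen',), ('Notebook',), ('Mouse',), ('Monitor',), ('Keyboard',), ('Shelf',)]

Reason: ASC vs DESC gives opposite ordering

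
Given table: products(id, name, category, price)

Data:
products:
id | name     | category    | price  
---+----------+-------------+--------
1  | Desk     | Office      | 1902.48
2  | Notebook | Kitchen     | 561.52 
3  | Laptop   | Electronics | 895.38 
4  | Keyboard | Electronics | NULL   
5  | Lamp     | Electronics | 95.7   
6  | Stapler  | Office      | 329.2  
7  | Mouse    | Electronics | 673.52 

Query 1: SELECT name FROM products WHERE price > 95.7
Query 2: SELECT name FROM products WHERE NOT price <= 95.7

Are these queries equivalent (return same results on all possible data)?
Yes, equivalent

Both queries return: [('Desk',), ('Laptop',), ('Mouse',), ('Notebook',), ('Stapler',)]

Reason: Both filter price > 95.7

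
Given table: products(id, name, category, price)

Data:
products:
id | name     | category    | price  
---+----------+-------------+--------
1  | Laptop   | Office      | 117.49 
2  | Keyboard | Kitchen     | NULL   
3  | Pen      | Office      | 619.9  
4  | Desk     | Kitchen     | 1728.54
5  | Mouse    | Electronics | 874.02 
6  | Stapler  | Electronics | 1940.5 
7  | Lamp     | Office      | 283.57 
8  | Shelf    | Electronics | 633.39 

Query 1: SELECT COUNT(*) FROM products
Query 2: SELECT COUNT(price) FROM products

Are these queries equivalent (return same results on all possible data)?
No, not equivalent

Query 1 returns: [(8,)]
Query 2 returns: [(7,)]

Reason: COUNT(*) includes NULLs, COUNT(column) excludes them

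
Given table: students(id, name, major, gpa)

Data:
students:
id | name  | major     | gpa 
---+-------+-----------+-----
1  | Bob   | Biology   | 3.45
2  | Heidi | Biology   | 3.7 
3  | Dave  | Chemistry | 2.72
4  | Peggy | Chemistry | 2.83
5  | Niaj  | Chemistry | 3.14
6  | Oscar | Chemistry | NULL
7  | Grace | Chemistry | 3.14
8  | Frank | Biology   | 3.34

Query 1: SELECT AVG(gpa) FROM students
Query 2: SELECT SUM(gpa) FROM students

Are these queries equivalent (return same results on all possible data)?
No, not equivalent

Query 1 returns: [(3.1885714285714286,)]
Query 2 returns: [(22.32,)]

Reason: AVG vs SUM give different aggregate values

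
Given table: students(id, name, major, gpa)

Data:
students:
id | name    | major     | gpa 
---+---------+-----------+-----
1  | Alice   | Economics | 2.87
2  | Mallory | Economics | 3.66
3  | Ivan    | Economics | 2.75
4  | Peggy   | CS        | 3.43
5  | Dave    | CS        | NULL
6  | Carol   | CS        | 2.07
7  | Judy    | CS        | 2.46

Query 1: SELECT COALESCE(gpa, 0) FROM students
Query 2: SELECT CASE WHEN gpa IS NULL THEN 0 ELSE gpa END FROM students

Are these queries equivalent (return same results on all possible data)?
Yes, equivalent

Both queries return: [(0,), (2.07,), (2.46,), (2.75,), (2.87,), (3.43,), (3.66,)]

Reason: COALESCE vs CASE for NULL handling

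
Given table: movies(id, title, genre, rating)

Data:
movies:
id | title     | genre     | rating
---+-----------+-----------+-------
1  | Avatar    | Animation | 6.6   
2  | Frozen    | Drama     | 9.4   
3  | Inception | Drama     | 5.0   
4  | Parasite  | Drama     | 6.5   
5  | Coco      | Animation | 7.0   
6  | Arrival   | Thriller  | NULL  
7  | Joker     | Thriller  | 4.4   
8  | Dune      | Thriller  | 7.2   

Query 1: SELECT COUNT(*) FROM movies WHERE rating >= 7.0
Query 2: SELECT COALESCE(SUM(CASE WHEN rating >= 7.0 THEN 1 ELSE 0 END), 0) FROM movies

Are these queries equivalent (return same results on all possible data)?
Yes, equivalent

Both queries return: [(3,)]

Reason: COUNT with WHERE vs conditional SUM (COALESCE handles empty-table NULL)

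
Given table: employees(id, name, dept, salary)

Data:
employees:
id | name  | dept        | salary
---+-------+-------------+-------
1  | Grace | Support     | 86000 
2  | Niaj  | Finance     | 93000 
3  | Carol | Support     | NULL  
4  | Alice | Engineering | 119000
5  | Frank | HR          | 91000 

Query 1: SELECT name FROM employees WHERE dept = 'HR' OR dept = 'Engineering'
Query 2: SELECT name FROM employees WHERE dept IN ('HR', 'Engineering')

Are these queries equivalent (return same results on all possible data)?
Yes, equivalent

Both queries return: [('Alice',), ('Frank',)]

Reason: OR vs IN are equivalent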